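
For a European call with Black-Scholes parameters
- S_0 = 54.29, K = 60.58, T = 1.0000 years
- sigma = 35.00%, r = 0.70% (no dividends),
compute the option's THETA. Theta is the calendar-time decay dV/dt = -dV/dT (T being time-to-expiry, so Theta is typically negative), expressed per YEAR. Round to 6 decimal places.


d1 = -0.1182135934; d2 = -0.4682135934
phi(d1) = 0.3961644960; exp(-qT) = 1.0000000000; exp(-rT) = 0.9930244429
Theta = -S*exp(-qT)*phi(d1)*sigma/(2*sqrt(T)) - r*K*exp(-rT)*N(d2) + q*S*exp(-qT)*N(d1)
N(d1) = 0.4529492098; N(d2) = 0.3198159261; sqrt(T) = 1.0000000000
Term 1 = -54.2900 * 1.0000000000 * 0.3961644960 * 0.3500 / (2 * 1.0000000000) = -3.7638598354
Term 2 = -0.0070 * 60.5800 * 0.9930244429 * 0.3198159261 = -0.1346751086
Term 3 = 0 (no dividend yield, q = 0)
Theta = -3.7638598354 + (-0.1346751086) + (0.0000000000) = -3.898535

Answer: Theta = -3.898535


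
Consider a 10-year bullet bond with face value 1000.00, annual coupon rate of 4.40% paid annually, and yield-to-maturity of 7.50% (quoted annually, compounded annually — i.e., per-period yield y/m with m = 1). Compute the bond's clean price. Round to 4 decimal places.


Answer: Price = 787.2135

Derivation:
Coupon per period c = face * coupon_rate / m = 44.000000
Periods per year m = 1; per-period yield y/m = 0.075000
Number of cashflows N = 10
Cashflows (t years, CF_t, discount factor 1/(1+y/m)^(m*t), PV):
  t = 1.0000: CF_t = 44.000000, DF = 0.930233, PV = 40.930233
  t = 2.0000: CF_t = 44.000000, DF = 0.865333, PV = 38.074635
  t = 3.0000: CF_t = 44.000000, DF = 0.804961, PV = 35.418265
  t = 4.0000: CF_t = 44.000000, DF = 0.748801, PV = 32.947223
  t = 5.0000: CF_t = 44.000000, DF = 0.696559, PV = 30.648580
  t = 6.0000: CF_t = 44.000000, DF = 0.647962, PV = 28.510307
  t = 7.0000: CF_t = 44.000000, DF = 0.602755, PV = 26.521216
  t = 8.0000: CF_t = 44.000000, DF = 0.560702, PV = 24.670898
  t = 9.0000: CF_t = 44.000000, DF = 0.521583, PV = 22.949673
  t = 10.0000: CF_t = 1044.000000, DF = 0.485194, PV = 506.542461
Price P = sum_t PV_t = 787.213490


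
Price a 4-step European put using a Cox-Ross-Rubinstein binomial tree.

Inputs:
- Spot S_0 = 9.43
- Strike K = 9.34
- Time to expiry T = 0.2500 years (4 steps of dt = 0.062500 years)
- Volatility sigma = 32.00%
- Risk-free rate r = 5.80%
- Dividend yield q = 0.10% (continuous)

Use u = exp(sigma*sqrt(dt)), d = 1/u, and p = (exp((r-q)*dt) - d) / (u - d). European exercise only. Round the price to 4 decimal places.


Answer: Price = V(0,0) = 0.4692

Derivation:
dt = T/N = 0.062500
u = exp(sigma*sqrt(dt)) = 1.083287; d = 1/u = 0.923116
p = (exp((r-q)*dt) - d) / (u - d) = 0.502292
Discount per step: exp(-r*dt) = 0.996382
Stock lattice S(k, i) with i counting down-moves:
  k=0: S(0,0) = 9.4300
  k=1: S(1,0) = 10.2154; S(1,1) = 8.7050
  k=2: S(2,0) = 11.0662; S(2,1) = 9.4300; S(2,2) = 8.0357
  k=3: S(3,0) = 11.9879; S(3,1) = 10.2154; S(3,2) = 8.7050; S(3,3) = 7.4179
  k=4: S(4,0) = 12.9863; S(4,1) = 11.0662; S(4,2) = 9.4300; S(4,3) = 8.0357; S(4,4) = 6.8476
Terminal payoffs V(N, i) = max(K - S_T, 0):
  V(4,0) = 0.000000; V(4,1) = 0.000000; V(4,2) = 0.000000; V(4,3) = 1.304284; V(4,4) = 2.492415
Backward induction: V(k, i) = exp(-r*dt) * [p * V(k+1, i) + (1-p) * V(k+1, i+1)].
  V(3,0) = exp(-r*dt) * [p*0.000000 + (1-p)*0.000000] = 0.000000
  V(3,1) = exp(-r*dt) * [p*0.000000 + (1-p)*0.000000] = 0.000000
  V(3,2) = exp(-r*dt) * [p*0.000000 + (1-p)*1.304284] = 0.646803
  V(3,3) = exp(-r*dt) * [p*1.304284 + (1-p)*2.492415] = 1.888767
  V(2,0) = exp(-r*dt) * [p*0.000000 + (1-p)*0.000000] = 0.000000
  V(2,1) = exp(-r*dt) * [p*0.000000 + (1-p)*0.646803] = 0.320754
  V(2,2) = exp(-r*dt) * [p*0.646803 + (1-p)*1.888767] = 1.260361
  V(1,0) = exp(-r*dt) * [p*0.000000 + (1-p)*0.320754] = 0.159064
  V(1,1) = exp(-r*dt) * [p*0.320754 + (1-p)*1.260361] = 0.785551
  V(0,0) = exp(-r*dt) * [p*0.159064 + (1-p)*0.785551] = 0.469168


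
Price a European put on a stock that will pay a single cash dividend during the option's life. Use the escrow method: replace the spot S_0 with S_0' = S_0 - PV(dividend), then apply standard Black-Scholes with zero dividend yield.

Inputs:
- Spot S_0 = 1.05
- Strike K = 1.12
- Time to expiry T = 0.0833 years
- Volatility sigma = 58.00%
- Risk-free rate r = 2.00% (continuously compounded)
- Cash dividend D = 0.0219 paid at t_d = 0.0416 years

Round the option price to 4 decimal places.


Answer: Price = 0.1254

Derivation:
PV(D) = D * exp(-r * t_d) = 0.0219 * 0.99916835 = 0.02188179
S_0' = S_0 - PV(D) = 1.0500 - 0.02188179 = 1.02811821
d1 = (ln(S_0'/K) + (r + sigma^2/2)*T) / (sigma*sqrt(T)) = -0.41769576
d2 = d1 - sigma*sqrt(T) = -0.58509385
exp(-rT) = 0.99833539
N(-d1) = 0.66191521; N(-d2) = 0.72075769
P = K * exp(-rT) * N(-d2) - S_0' * N(-d1) = 1.1200 * 0.99833539 * 0.72075769 - 1.02811821 * 0.66191521 = 0.1254


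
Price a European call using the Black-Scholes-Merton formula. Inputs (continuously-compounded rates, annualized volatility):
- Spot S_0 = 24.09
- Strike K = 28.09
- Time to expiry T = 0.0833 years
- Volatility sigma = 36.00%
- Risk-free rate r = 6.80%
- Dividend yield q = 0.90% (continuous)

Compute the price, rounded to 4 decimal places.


Answer: Price = 0.0921

Derivation:
d1 = (ln(S/K) + (r - q + 0.5*sigma^2) * T) / (sigma * sqrt(T)) = -1.37922199
d2 = d1 - sigma * sqrt(T) = -1.48312425
exp(-rT) = 0.99435161; exp(-qT) = 0.99925058
C = S_0 * exp(-qT) * N(d1) - K * exp(-rT) * N(d2)
N(d1) = 0.08391316; N(d2) = 0.06902070
C = 24.0900 * 0.99925058 * 0.08391316 - 28.0900 * 0.99435161 * 0.06902070 = 0.0921


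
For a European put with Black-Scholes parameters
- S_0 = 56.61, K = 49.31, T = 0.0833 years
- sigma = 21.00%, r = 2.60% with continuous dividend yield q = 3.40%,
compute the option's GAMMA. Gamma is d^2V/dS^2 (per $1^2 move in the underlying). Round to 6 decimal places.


d1 = 2.2971442108; d2 = 2.2365345581
phi(d1) = 0.0285135948; exp(-qT) = 0.9971718069; exp(-rT) = 0.9978365437
Gamma = exp(-qT) * phi(d1) / (S * sigma * sqrt(T)) = 0.9971718069 * 0.0285135948 / (56.6100 * 0.2100 * 0.2886173938) = 0.008287

Answer: Gamma = 0.008287


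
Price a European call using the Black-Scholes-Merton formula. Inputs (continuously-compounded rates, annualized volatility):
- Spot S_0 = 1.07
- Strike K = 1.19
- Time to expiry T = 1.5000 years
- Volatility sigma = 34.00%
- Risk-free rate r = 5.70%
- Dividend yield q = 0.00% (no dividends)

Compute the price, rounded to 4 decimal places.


d1 = (ln(S/K) + (r - q + 0.5*sigma^2) * T) / (sigma * sqrt(T)) = 0.15826908
d2 = d1 - sigma * sqrt(T) = -0.25814418
exp(-rT) = 0.91805314; exp(-qT) = 1.00000000
C = S_0 * exp(-qT) * N(d1) - K * exp(-rT) * N(d2)
N(d1) = 0.56287761; N(d2) = 0.39814782
C = 1.0700 * 1.00000000 * 0.56287761 - 1.1900 * 0.91805314 * 0.39814782 = 0.1673

Answer: Price = 0.1673


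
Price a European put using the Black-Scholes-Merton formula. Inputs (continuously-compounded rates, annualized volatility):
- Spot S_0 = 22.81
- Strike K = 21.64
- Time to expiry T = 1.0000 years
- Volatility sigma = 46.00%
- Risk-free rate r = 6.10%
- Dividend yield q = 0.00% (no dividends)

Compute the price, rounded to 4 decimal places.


Answer: Price = 2.8181

Derivation:
d1 = (ln(S/K) + (r - q + 0.5*sigma^2) * T) / (sigma * sqrt(T)) = 0.47707735
d2 = d1 - sigma * sqrt(T) = 0.01707735
exp(-rT) = 0.94082324; exp(-qT) = 1.00000000
P = K * exp(-rT) * N(-d2) - S_0 * exp(-qT) * N(-d1)
N(-d1) = 0.31665352; N(-d2) = 0.49318745
P = 21.6400 * 0.94082324 * 0.49318745 - 22.8100 * 1.00000000 * 0.31665352 = 2.8181


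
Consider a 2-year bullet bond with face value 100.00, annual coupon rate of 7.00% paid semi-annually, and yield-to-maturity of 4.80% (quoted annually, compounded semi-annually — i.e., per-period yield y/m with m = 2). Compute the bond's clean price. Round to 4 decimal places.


Coupon per period c = face * coupon_rate / m = 3.500000
Periods per year m = 2; per-period yield y/m = 0.024000
Number of cashflows N = 4
Cashflows (t years, CF_t, discount factor 1/(1+y/m)^(m*t), PV):
  t = 0.5000: CF_t = 3.500000, DF = 0.976562, PV = 3.417969
  t = 1.0000: CF_t = 3.500000, DF = 0.953674, PV = 3.337860
  t = 1.5000: CF_t = 3.500000, DF = 0.931323, PV = 3.259629
  t = 2.0000: CF_t = 103.500000, DF = 0.909495, PV = 94.132702
Price P = sum_t PV_t = 104.148160

Answer: Price = 104.1482


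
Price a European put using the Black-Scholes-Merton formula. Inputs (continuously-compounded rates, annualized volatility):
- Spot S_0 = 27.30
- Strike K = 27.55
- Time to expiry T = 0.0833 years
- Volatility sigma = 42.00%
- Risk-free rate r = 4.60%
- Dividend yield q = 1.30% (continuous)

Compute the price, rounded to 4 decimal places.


Answer: Price = 1.4111

Derivation:
d1 = (ln(S/K) + (r - q + 0.5*sigma^2) * T) / (sigma * sqrt(T)) = 0.00808557
d2 = d1 - sigma * sqrt(T) = -0.11313374
exp(-rT) = 0.99617553; exp(-qT) = 0.99891769
P = K * exp(-rT) * N(-d2) - S_0 * exp(-qT) * N(-d1)
N(-d1) = 0.49677436; N(-d2) = 0.54503774
P = 27.5500 * 0.99617553 * 0.54503774 - 27.3000 * 0.99891769 * 0.49677436 = 1.4111


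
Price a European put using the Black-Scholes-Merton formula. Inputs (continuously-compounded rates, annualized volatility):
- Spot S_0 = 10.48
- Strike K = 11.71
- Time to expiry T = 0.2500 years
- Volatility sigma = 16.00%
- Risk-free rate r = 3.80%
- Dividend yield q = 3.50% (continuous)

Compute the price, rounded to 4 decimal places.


Answer: Price = 1.2444

Derivation:
d1 = (ln(S/K) + (r - q + 0.5*sigma^2) * T) / (sigma * sqrt(T)) = -1.33780623
d2 = d1 - sigma * sqrt(T) = -1.41780623
exp(-rT) = 0.99054498; exp(-qT) = 0.99128817
P = K * exp(-rT) * N(-d2) - S_0 * exp(-qT) * N(-d1)
N(-d1) = 0.90952020; N(-d2) = 0.92187633
P = 11.7100 * 0.99054498 * 0.92187633 - 10.4800 * 0.99128817 * 0.90952020 = 1.2444


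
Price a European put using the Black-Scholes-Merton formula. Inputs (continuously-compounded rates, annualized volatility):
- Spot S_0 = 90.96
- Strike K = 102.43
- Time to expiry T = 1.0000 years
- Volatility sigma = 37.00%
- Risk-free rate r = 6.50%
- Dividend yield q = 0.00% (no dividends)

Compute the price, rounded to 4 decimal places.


Answer: Price = 16.3737

Derivation:
d1 = (ln(S/K) + (r - q + 0.5*sigma^2) * T) / (sigma * sqrt(T)) = 0.03970327
d2 = d1 - sigma * sqrt(T) = -0.33029673
exp(-rT) = 0.93706746; exp(-qT) = 1.00000000
P = K * exp(-rT) * N(-d2) - S_0 * exp(-qT) * N(-d1)
N(-d1) = 0.48416485; N(-d2) = 0.62941212
P = 102.4300 * 0.93706746 * 0.62941212 - 90.9600 * 1.00000000 * 0.48416485 = 16.3737


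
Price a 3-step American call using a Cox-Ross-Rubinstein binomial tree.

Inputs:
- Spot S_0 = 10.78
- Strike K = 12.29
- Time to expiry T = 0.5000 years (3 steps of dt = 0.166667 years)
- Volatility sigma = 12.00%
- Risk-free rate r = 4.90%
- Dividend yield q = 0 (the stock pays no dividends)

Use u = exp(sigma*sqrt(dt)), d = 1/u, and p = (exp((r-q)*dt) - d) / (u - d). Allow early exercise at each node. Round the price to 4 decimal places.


dt = T/N = 0.166667
u = exp(sigma*sqrt(dt)) = 1.050210; d = 1/u = 0.952191
p = (exp((r-q)*dt) - d) / (u - d) = 0.571414
Discount per step: exp(-r*dt) = 0.991867
Stock lattice S(k, i) with i counting down-moves:
  k=0: S(0,0) = 10.7800
  k=1: S(1,0) = 11.3213; S(1,1) = 10.2646
  k=2: S(2,0) = 11.8897; S(2,1) = 10.7800; S(2,2) = 9.7739
  k=3: S(3,0) = 12.4867; S(3,1) = 11.3213; S(3,2) = 10.2646; S(3,3) = 9.3066
Terminal payoffs V(N, i) = max(S_T - K, 0):
  V(3,0) = 0.196673; V(3,1) = 0.000000; V(3,2) = 0.000000; V(3,3) = 0.000000
Backward induction: V(k, i) = exp(-r*dt) * [p * V(k+1, i) + (1-p) * V(k+1, i+1)]; then take max(V_cont, immediate exercise) for American.
  V(2,0) = exp(-r*dt) * [p*0.196673 + (1-p)*0.000000] = 0.111468; exercise = 0.000000; V(2,0) = max -> 0.111468
  V(2,1) = exp(-r*dt) * [p*0.000000 + (1-p)*0.000000] = 0.000000; exercise = 0.000000; V(2,1) = max -> 0.000000
  V(2,2) = exp(-r*dt) * [p*0.000000 + (1-p)*0.000000] = 0.000000; exercise = 0.000000; V(2,2) = max -> 0.000000
  V(1,0) = exp(-r*dt) * [p*0.111468 + (1-p)*0.000000] = 0.063176; exercise = 0.000000; V(1,0) = max -> 0.063176
  V(1,1) = exp(-r*dt) * [p*0.000000 + (1-p)*0.000000] = 0.000000; exercise = 0.000000; V(1,1) = max -> 0.000000
  V(0,0) = exp(-r*dt) * [p*0.063176 + (1-p)*0.000000] = 0.035806; exercise = 0.000000; V(0,0) = max -> 0.035806

Answer: Price = V(0,0) = 0.0358


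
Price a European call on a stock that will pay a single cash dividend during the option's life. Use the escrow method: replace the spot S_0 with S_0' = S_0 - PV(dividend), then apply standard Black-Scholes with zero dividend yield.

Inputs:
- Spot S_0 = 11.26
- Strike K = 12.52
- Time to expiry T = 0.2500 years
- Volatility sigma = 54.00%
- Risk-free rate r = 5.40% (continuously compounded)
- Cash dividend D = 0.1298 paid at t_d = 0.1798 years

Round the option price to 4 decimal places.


Answer: Price = 0.7424

Derivation:
PV(D) = D * exp(-r * t_d) = 0.1298 * 0.99033778 = 0.12854584
S_0' = S_0 - PV(D) = 11.2600 - 0.12854584 = 11.13145416
d1 = (ln(S_0'/K) + (r + sigma^2/2)*T) / (sigma*sqrt(T)) = -0.25037984
d2 = d1 - sigma*sqrt(T) = -0.52037984
exp(-rT) = 0.98659072
N(d1) = 0.40114681; N(d2) = 0.30139943
C = S_0' * N(d1) - K * exp(-rT) * N(d2) = 11.13145416 * 0.40114681 - 12.5200 * 0.98659072 * 0.30139943 = 0.7424


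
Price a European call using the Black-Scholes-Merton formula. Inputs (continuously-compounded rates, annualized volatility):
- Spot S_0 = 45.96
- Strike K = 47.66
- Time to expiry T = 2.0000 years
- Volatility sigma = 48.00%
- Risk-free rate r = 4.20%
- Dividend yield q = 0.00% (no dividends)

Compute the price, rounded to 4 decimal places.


Answer: Price = 13.0255

Derivation:
d1 = (ln(S/K) + (r - q + 0.5*sigma^2) * T) / (sigma * sqrt(T)) = 0.40964903
d2 = d1 - sigma * sqrt(T) = -0.26917348
exp(-rT) = 0.91943126; exp(-qT) = 1.00000000
C = S_0 * exp(-qT) * N(d1) - K * exp(-rT) * N(d2)
N(d1) = 0.65896829; N(d2) = 0.39389809
C = 45.9600 * 1.00000000 * 0.65896829 - 47.6600 * 0.91943126 * 0.39389809 = 13.0255


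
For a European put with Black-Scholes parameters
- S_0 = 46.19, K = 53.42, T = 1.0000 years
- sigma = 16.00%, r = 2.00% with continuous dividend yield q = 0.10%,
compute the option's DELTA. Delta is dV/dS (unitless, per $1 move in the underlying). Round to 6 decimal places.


d1 = -0.7101367702; d2 = -0.8701367702
phi(d1) = 0.3100301744; exp(-qT) = 0.9990004998; exp(-rT) = 0.9801986733
N(-d1) = 0.7611903369
Delta = -exp(-qT) * N(-d1) = -0.9990004998 * 0.7611903369 = -0.760430

Answer: Delta = -0.760430


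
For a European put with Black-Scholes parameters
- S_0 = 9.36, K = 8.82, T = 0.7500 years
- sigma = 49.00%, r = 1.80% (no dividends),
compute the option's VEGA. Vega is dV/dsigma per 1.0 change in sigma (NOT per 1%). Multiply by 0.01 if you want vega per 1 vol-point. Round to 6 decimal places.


d1 = 0.3840225767; d2 = -0.0403298711
phi(d1) = 0.3705839764; exp(-qT) = 1.0000000000; exp(-rT) = 0.9865907163
Vega = S * exp(-qT) * phi(d1) * sqrt(T) = 9.3600 * 1.0000000000 * 0.3705839764 * 0.8660254038 = 3.003953

Answer: Vega = 3.003953


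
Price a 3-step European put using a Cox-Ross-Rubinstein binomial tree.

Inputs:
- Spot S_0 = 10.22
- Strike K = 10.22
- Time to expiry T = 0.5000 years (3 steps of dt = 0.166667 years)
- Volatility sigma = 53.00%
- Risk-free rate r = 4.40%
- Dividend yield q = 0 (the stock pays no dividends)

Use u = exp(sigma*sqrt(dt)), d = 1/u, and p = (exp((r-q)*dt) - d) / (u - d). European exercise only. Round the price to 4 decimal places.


Answer: Price = V(0,0) = 1.5184

Derivation:
dt = T/N = 0.166667
u = exp(sigma*sqrt(dt)) = 1.241564; d = 1/u = 0.805436
p = (exp((r-q)*dt) - d) / (u - d) = 0.462994
Discount per step: exp(-r*dt) = 0.992693
Stock lattice S(k, i) with i counting down-moves:
  k=0: S(0,0) = 10.2200
  k=1: S(1,0) = 12.6888; S(1,1) = 8.2316
  k=2: S(2,0) = 15.7539; S(2,1) = 10.2200; S(2,2) = 6.6300
  k=3: S(3,0) = 19.5595; S(3,1) = 12.6888; S(3,2) = 8.2316; S(3,3) = 5.3400
Terminal payoffs V(N, i) = max(K - S_T, 0):
  V(3,0) = 0.000000; V(3,1) = 0.000000; V(3,2) = 1.988445; V(3,3) = 4.879967
Backward induction: V(k, i) = exp(-r*dt) * [p * V(k+1, i) + (1-p) * V(k+1, i+1)].
  V(2,0) = exp(-r*dt) * [p*0.000000 + (1-p)*0.000000] = 0.000000
  V(2,1) = exp(-r*dt) * [p*0.000000 + (1-p)*1.988445] = 1.060006
  V(2,2) = exp(-r*dt) * [p*1.988445 + (1-p)*4.879967] = 3.515337
  V(1,0) = exp(-r*dt) * [p*0.000000 + (1-p)*1.060006] = 0.565071
  V(1,1) = exp(-r*dt) * [p*1.060006 + (1-p)*3.515337] = 2.361155
  V(0,0) = exp(-r*dt) * [p*0.565071 + (1-p)*2.361155] = 1.518404


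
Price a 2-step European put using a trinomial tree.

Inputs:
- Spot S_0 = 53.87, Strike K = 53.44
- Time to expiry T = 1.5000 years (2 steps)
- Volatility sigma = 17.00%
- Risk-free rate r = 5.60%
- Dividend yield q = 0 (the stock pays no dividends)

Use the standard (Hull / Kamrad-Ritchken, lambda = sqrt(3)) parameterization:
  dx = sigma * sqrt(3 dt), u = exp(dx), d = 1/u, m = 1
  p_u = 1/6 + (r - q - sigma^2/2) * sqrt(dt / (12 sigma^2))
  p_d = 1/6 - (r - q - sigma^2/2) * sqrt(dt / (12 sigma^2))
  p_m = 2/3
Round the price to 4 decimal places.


Answer: Price = V(0,0) = 1.7296

Derivation:
dt = T/N = 0.750000; dx = sigma*sqrt(3*dt) = 0.255000
u = exp(dx) = 1.290462; d = 1/u = 0.774916
p_u = 0.227770, p_m = 0.666667, p_d = 0.105564
Discount per step: exp(-r*dt) = 0.958870
Stock lattice S(k, j) with j the centered position index:
  k=0: S(0,+0) = 53.8700
  k=1: S(1,-1) = 41.7448; S(1,+0) = 53.8700; S(1,+1) = 69.5172
  k=2: S(2,-2) = 32.3487; S(2,-1) = 41.7448; S(2,+0) = 53.8700; S(2,+1) = 69.5172; S(2,+2) = 89.7092
Terminal payoffs V(N, j) = max(K - S_T, 0):
  V(2,-2) = 21.091303; V(2,-1) = 11.695248; V(2,+0) = 0.000000; V(2,+1) = 0.000000; V(2,+2) = 0.000000
Backward induction: V(k, j) = exp(-r*dt) * [p_u * V(k+1, j+1) + p_m * V(k+1, j) + p_d * V(k+1, j-1)]
  V(1,-1) = exp(-r*dt) * [p_u*0.000000 + p_m*11.695248 + p_d*21.091303] = 9.611048
  V(1,+0) = exp(-r*dt) * [p_u*0.000000 + p_m*0.000000 + p_d*11.695248] = 1.183815
  V(1,+1) = exp(-r*dt) * [p_u*0.000000 + p_m*0.000000 + p_d*0.000000] = 0.000000
  V(0,+0) = exp(-r*dt) * [p_u*0.000000 + p_m*1.183815 + p_d*9.611048] = 1.729598


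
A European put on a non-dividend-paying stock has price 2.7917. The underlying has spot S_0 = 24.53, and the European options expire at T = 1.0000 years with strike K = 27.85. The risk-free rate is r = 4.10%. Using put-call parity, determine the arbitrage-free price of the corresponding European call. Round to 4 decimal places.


Answer: Call price = 0.5905

Derivation:
Put-call parity: C - P = S_0 * exp(-qT) - K * exp(-rT).
S_0 * exp(-qT) = 24.5300 * 1.00000000 = 24.53000000
K * exp(-rT) = 27.8500 * 0.95982913 = 26.73124127
C = P + S*exp(-qT) - K*exp(-rT)
C = 2.7917 + 24.53000000 - 26.73124127 = 0.5905


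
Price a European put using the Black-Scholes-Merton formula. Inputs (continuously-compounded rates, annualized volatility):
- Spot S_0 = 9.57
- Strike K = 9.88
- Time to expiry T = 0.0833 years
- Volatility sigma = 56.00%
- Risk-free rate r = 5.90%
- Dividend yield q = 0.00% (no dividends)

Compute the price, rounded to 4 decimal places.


d1 = (ln(S/K) + (r - q + 0.5*sigma^2) * T) / (sigma * sqrt(T)) = -0.08602074
d2 = d1 - sigma * sqrt(T) = -0.24764648
exp(-rT) = 0.99509736; exp(-qT) = 1.00000000
P = K * exp(-rT) * N(-d2) - S_0 * exp(-qT) * N(-d1)
N(-d1) = 0.53427504; N(-d2) = 0.59779603
P = 9.8800 * 0.99509736 * 0.59779603 - 9.5700 * 1.00000000 * 0.53427504 = 0.7643

Answer: Price = 0.7643


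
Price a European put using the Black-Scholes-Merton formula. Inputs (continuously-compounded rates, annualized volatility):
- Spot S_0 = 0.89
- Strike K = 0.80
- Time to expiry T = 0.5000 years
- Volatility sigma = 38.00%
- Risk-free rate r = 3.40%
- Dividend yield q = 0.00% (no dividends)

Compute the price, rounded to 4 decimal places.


d1 = (ln(S/K) + (r - q + 0.5*sigma^2) * T) / (sigma * sqrt(T)) = 0.59437809
d2 = d1 - sigma * sqrt(T) = 0.32567751
exp(-rT) = 0.98314368; exp(-qT) = 1.00000000
P = K * exp(-rT) * N(-d2) - S_0 * exp(-qT) * N(-d1)
N(-d1) = 0.27612963; N(-d2) = 0.37233418
P = 0.8000 * 0.98314368 * 0.37233418 - 0.8900 * 1.00000000 * 0.27612963 = 0.0471

Answer: Price = 0.0471


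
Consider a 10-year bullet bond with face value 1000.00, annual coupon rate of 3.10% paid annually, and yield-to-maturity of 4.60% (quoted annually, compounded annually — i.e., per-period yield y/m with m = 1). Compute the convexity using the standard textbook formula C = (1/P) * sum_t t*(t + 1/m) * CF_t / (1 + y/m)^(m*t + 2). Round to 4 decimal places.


Coupon per period c = face * coupon_rate / m = 31.000000
Periods per year m = 1; per-period yield y/m = 0.046000
Number of cashflows N = 10
Cashflows (t years, CF_t, discount factor 1/(1+y/m)^(m*t), PV):
  t = 1.0000: CF_t = 31.000000, DF = 0.956023, PV = 29.636711
  t = 2.0000: CF_t = 31.000000, DF = 0.913980, PV = 28.333376
  t = 3.0000: CF_t = 31.000000, DF = 0.873786, PV = 27.087358
  t = 4.0000: CF_t = 31.000000, DF = 0.835359, PV = 25.896135
  t = 5.0000: CF_t = 31.000000, DF = 0.798623, PV = 24.757300
  t = 6.0000: CF_t = 31.000000, DF = 0.763501, PV = 23.668546
  t = 7.0000: CF_t = 31.000000, DF = 0.729925, PV = 22.627673
  t = 8.0000: CF_t = 31.000000, DF = 0.697825, PV = 21.632575
  t = 9.0000: CF_t = 31.000000, DF = 0.667137, PV = 20.681238
  t = 10.0000: CF_t = 1031.000000, DF = 0.637798, PV = 657.569740
Price P = sum_t PV_t = 881.890653
Convexity numerator sum_t t*(t + 1/m) * CF_t / (1+y/m)^(m*t + 2):
  t = 1.0000: term = 54.174715
  t = 2.0000: term = 155.376812
  t = 3.0000: term = 297.087594
  t = 4.0000: term = 473.370928
  t = 5.0000: term = 678.830203
  t = 6.0000: term = 908.568149
  t = 7.0000: term = 1158.149329
  t = 8.0000: term = 1423.565141
  t = 9.0000: term = 1701.201173
  t = 10.0000: term = 66110.605687
Convexity = (1/P) * sum = 72960.929732 / 881.890653 = 82.732399

Answer: Convexity = 82.7324


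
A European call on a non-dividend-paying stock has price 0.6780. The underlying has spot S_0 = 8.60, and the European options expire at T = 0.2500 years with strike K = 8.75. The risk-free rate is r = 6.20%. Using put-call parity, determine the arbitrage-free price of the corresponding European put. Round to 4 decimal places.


Answer: Put price = 0.6934

Derivation:
Put-call parity: C - P = S_0 * exp(-qT) - K * exp(-rT).
S_0 * exp(-qT) = 8.6000 * 1.00000000 = 8.60000000
K * exp(-rT) = 8.7500 * 0.98461951 = 8.61542068
P = C - S*exp(-qT) + K*exp(-rT)
P = 0.6780 - 8.60000000 + 8.61542068 = 0.6934


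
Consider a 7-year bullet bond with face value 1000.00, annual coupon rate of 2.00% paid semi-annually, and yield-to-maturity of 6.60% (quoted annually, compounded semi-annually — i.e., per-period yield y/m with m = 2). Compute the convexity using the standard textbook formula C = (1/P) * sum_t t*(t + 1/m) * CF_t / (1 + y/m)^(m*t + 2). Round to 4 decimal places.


Answer: Convexity = 44.3880

Derivation:
Coupon per period c = face * coupon_rate / m = 10.000000
Periods per year m = 2; per-period yield y/m = 0.033000
Number of cashflows N = 14
Cashflows (t years, CF_t, discount factor 1/(1+y/m)^(m*t), PV):
  t = 0.5000: CF_t = 10.000000, DF = 0.968054, PV = 9.680542
  t = 1.0000: CF_t = 10.000000, DF = 0.937129, PV = 9.371290
  t = 1.5000: CF_t = 10.000000, DF = 0.907192, PV = 9.071916
  t = 2.0000: CF_t = 10.000000, DF = 0.878211, PV = 8.782107
  t = 2.5000: CF_t = 10.000000, DF = 0.850156, PV = 8.501555
  t = 3.0000: CF_t = 10.000000, DF = 0.822997, PV = 8.229967
  t = 3.5000: CF_t = 10.000000, DF = 0.796705, PV = 7.967054
  t = 4.0000: CF_t = 10.000000, DF = 0.771254, PV = 7.712540
  t = 4.5000: CF_t = 10.000000, DF = 0.746616, PV = 7.466157
  t = 5.0000: CF_t = 10.000000, DF = 0.722764, PV = 7.227645
  t = 5.5000: CF_t = 10.000000, DF = 0.699675, PV = 6.996752
  t = 6.0000: CF_t = 10.000000, DF = 0.677323, PV = 6.773235
  t = 6.5000: CF_t = 10.000000, DF = 0.655686, PV = 6.556859
  t = 7.0000: CF_t = 1010.000000, DF = 0.634739, PV = 641.086856
Price P = sum_t PV_t = 745.424473
Convexity numerator sum_t t*(t + 1/m) * CF_t / (1+y/m)^(m*t + 2):
  t = 0.5000: term = 4.535958
  t = 1.0000: term = 13.173160
  t = 1.5000: term = 25.504666
  t = 2.0000: term = 41.149833
  t = 2.5000: term = 59.752903
  t = 3.0000: term = 80.981670
  t = 3.5000: term = 104.526195
  t = 4.0000: term = 130.097601
  t = 4.5000: term = 157.426914
  t = 5.0000: term = 186.263962
  t = 5.5000: term = 216.376335
  t = 6.0000: term = 247.548390
  t = 6.5000: term = 279.580305
  t = 7.0000: term = 31541.005408
Convexity = (1/P) * sum = 33087.923300 / 745.424473 = 44.388029


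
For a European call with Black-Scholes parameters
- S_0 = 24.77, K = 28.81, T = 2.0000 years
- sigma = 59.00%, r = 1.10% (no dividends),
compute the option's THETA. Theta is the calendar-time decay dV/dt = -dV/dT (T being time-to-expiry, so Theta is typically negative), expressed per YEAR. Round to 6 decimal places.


d1 = 0.2624812664; d2 = -0.5719047354
phi(d1) = 0.3854334473; exp(-qT) = 1.0000000000; exp(-rT) = 0.9782402351
Theta = -S*exp(-qT)*phi(d1)*sigma/(2*sqrt(T)) - r*K*exp(-rT)*N(d2) + q*S*exp(-qT)*N(d1)
N(d1) = 0.6035247868; N(d2) = 0.2836932579; sqrt(T) = 1.4142135624
Term 1 = -24.7700 * 1.0000000000 * 0.3854334473 * 0.5900 / (2 * 1.4142135624) = -1.9915096908
Term 2 = -0.0110 * 28.8100 * 0.9782402351 * 0.2836932579 = -0.0879489137
Term 3 = 0 (no dividend yield, q = 0)
Theta = -1.9915096908 + (-0.0879489137) + (0.0000000000) = -2.079459

Answer: Theta = -2.079459


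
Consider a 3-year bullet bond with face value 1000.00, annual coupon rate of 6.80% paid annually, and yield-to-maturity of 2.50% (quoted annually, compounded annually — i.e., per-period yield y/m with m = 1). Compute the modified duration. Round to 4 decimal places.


Answer: Modified duration = 2.7553

Derivation:
Coupon per period c = face * coupon_rate / m = 68.000000
Periods per year m = 1; per-period yield y/m = 0.025000
Number of cashflows N = 3
Cashflows (t years, CF_t, discount factor 1/(1+y/m)^(m*t), PV):
  t = 1.0000: CF_t = 68.000000, DF = 0.975610, PV = 66.341463
  t = 2.0000: CF_t = 68.000000, DF = 0.951814, PV = 64.723379
  t = 3.0000: CF_t = 1068.000000, DF = 0.928599, PV = 991.744171
Price P = sum_t PV_t = 1122.809013
First compute Macaulay numerator sum_t t * PV_t:
  t * PV_t at t = 1.0000: 66.341463
  t * PV_t at t = 2.0000: 129.446758
  t * PV_t at t = 3.0000: 2975.232513
Macaulay duration D = 3171.020734 / 1122.809013 = 2.824185
Modified duration = D / (1 + y/m) = 2.824185 / (1 + 0.025000) = 2.755303


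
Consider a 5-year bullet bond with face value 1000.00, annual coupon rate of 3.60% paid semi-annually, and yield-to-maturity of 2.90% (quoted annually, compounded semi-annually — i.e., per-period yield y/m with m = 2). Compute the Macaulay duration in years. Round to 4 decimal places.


Coupon per period c = face * coupon_rate / m = 18.000000
Periods per year m = 2; per-period yield y/m = 0.014500
Number of cashflows N = 10
Cashflows (t years, CF_t, discount factor 1/(1+y/m)^(m*t), PV):
  t = 0.5000: CF_t = 18.000000, DF = 0.985707, PV = 17.742730
  t = 1.0000: CF_t = 18.000000, DF = 0.971619, PV = 17.489138
  t = 1.5000: CF_t = 18.000000, DF = 0.957732, PV = 17.239170
  t = 2.0000: CF_t = 18.000000, DF = 0.944043, PV = 16.992775
  t = 2.5000: CF_t = 18.000000, DF = 0.930550, PV = 16.749901
  t = 3.0000: CF_t = 18.000000, DF = 0.917250, PV = 16.510499
  t = 3.5000: CF_t = 18.000000, DF = 0.904140, PV = 16.274518
  t = 4.0000: CF_t = 18.000000, DF = 0.891217, PV = 16.041911
  t = 4.5000: CF_t = 18.000000, DF = 0.878479, PV = 15.812628
  t = 5.0000: CF_t = 1018.000000, DF = 0.865923, PV = 881.510042
Price P = sum_t PV_t = 1032.363312
Macaulay numerator sum_t t * PV_t:
  t * PV_t at t = 0.5000: 8.871365
  t * PV_t at t = 1.0000: 17.489138
  t * PV_t at t = 1.5000: 25.858755
  t * PV_t at t = 2.0000: 33.985549
  t * PV_t at t = 2.5000: 41.874753
  t * PV_t at t = 3.0000: 49.531497
  t * PV_t at t = 3.5000: 56.960814
  t * PV_t at t = 4.0000: 64.167643
  t * PV_t at t = 4.5000: 71.156824
  t * PV_t at t = 5.0000: 4407.550212
Macaulay duration D = (sum_t t * PV_t) / P = 4777.446551 / 1032.363312 = 4.627680

Answer: Macaulay duration = 4.6277 years


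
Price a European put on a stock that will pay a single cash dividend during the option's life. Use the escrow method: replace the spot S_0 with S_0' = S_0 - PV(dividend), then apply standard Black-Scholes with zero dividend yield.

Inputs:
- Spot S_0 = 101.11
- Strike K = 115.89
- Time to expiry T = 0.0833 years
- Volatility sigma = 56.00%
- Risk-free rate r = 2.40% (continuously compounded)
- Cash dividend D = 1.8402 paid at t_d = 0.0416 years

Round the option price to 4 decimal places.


PV(D) = D * exp(-r * t_d) = 1.8402 * 0.99900210 = 1.83836366
S_0' = S_0 - PV(D) = 101.1100 - 1.83836366 = 99.27163634
d1 = (ln(S_0'/K) + (r + sigma^2/2)*T) / (sigma*sqrt(T)) = -0.86447202
d2 = d1 - sigma*sqrt(T) = -1.02609777
exp(-rT) = 0.99800280
N(-d1) = 0.80633568; N(-d2) = 0.84757725
P = K * exp(-rT) * N(-d2) - S_0' * N(-d1) = 115.8900 * 0.99800280 * 0.84757725 - 99.27163634 * 0.80633568 = 17.9833

Answer: Price = 17.9833


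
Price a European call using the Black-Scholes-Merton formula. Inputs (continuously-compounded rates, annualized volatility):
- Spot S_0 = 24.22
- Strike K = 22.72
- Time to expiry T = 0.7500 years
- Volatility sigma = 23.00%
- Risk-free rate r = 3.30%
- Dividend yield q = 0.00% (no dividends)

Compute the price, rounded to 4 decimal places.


Answer: Price = 3.0463

Derivation:
d1 = (ln(S/K) + (r - q + 0.5*sigma^2) * T) / (sigma * sqrt(T)) = 0.54482107
d2 = d1 - sigma * sqrt(T) = 0.34563523
exp(-rT) = 0.97555377; exp(-qT) = 1.00000000
C = S_0 * exp(-qT) * N(d1) - K * exp(-rT) * N(d2)
N(d1) = 0.70706171; N(d2) = 0.63519157
C = 24.2200 * 1.00000000 * 0.70706171 - 22.7200 * 0.97555377 * 0.63519157 = 3.0463


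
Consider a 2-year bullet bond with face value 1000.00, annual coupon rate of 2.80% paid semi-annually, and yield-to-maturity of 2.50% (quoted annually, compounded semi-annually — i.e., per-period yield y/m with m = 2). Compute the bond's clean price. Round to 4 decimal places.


Answer: Price = 1005.8171

Derivation:
Coupon per period c = face * coupon_rate / m = 14.000000
Periods per year m = 2; per-period yield y/m = 0.012500
Number of cashflows N = 4
Cashflows (t years, CF_t, discount factor 1/(1+y/m)^(m*t), PV):
  t = 0.5000: CF_t = 14.000000, DF = 0.987654, PV = 13.827160
  t = 1.0000: CF_t = 14.000000, DF = 0.975461, PV = 13.656455
  t = 1.5000: CF_t = 14.000000, DF = 0.963418, PV = 13.487857
  t = 2.0000: CF_t = 1014.000000, DF = 0.951524, PV = 964.845615
Price P = sum_t PV_t = 1005.817087


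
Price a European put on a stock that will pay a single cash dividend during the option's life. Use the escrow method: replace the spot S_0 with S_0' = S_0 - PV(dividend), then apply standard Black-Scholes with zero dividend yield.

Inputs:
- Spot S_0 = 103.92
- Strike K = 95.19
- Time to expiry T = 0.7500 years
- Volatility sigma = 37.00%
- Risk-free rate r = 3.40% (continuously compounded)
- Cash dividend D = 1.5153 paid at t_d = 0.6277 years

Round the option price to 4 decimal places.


PV(D) = D * exp(-r * t_d) = 1.5153 * 0.97888432 = 1.48330342
S_0' = S_0 - PV(D) = 103.9200 - 1.48330342 = 102.43669658
d1 = (ln(S_0'/K) + (r + sigma^2/2)*T) / (sigma*sqrt(T)) = 0.46876978
d2 = d1 - sigma*sqrt(T) = 0.14834038
exp(-rT) = 0.97482238
N(-d1) = 0.31961710; N(-d2) = 0.44103707
P = K * exp(-rT) * N(-d2) - S_0' * N(-d1) = 95.1900 * 0.97482238 * 0.44103707 - 102.43669658 * 0.31961710 = 8.1848

Answer: Price = 8.1848


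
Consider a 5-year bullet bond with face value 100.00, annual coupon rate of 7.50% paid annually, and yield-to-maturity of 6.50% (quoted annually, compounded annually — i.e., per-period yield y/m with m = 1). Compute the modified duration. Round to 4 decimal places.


Answer: Modified duration = 4.0976

Derivation:
Coupon per period c = face * coupon_rate / m = 7.500000
Periods per year m = 1; per-period yield y/m = 0.065000
Number of cashflows N = 5
Cashflows (t years, CF_t, discount factor 1/(1+y/m)^(m*t), PV):
  t = 1.0000: CF_t = 7.500000, DF = 0.938967, PV = 7.042254
  t = 2.0000: CF_t = 7.500000, DF = 0.881659, PV = 6.612445
  t = 3.0000: CF_t = 7.500000, DF = 0.827849, PV = 6.208868
  t = 4.0000: CF_t = 7.500000, DF = 0.777323, PV = 5.829923
  t = 5.0000: CF_t = 107.500000, DF = 0.729881, PV = 78.462190
Price P = sum_t PV_t = 104.155679
First compute Macaulay numerator sum_t t * PV_t:
  t * PV_t at t = 1.0000: 7.042254
  t * PV_t at t = 2.0000: 13.224889
  t * PV_t at t = 3.0000: 18.626605
  t * PV_t at t = 4.0000: 23.319693
  t * PV_t at t = 5.0000: 392.310950
Macaulay duration D = 454.524390 / 104.155679 = 4.363894
Modified duration = D / (1 + y/m) = 4.363894 / (1 + 0.065000) = 4.097553


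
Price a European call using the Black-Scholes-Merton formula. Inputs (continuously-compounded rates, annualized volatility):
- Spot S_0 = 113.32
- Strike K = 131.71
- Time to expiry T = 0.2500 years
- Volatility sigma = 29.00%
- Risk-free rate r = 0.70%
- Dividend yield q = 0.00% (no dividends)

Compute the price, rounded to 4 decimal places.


Answer: Price = 1.4032

Derivation:
d1 = (ln(S/K) + (r - q + 0.5*sigma^2) * T) / (sigma * sqrt(T)) = -0.95258180
d2 = d1 - sigma * sqrt(T) = -1.09758180
exp(-rT) = 0.99825153; exp(-qT) = 1.00000000
C = S_0 * exp(-qT) * N(d1) - K * exp(-rT) * N(d2)
N(d1) = 0.17040100; N(d2) = 0.13619357
C = 113.3200 * 1.00000000 * 0.17040100 - 131.7100 * 0.99825153 * 0.13619357 = 1.4032


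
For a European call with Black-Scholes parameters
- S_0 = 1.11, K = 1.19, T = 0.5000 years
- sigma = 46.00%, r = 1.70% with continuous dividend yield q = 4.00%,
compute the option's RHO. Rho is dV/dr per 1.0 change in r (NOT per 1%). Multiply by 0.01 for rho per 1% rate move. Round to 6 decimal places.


d1 = -0.0866768166; d2 = -0.4119459359
phi(d1) = 0.3974464907; exp(-qT) = 0.9801986733; exp(-rT) = 0.9915360229
N(d2) = 0.3401895253
Rho = K*T*exp(-rT)*N(d2) = 1.1900 * 0.5000 * 0.9915360229 * 0.3401895253 = 0.200700

Answer: Rho = 0.200700


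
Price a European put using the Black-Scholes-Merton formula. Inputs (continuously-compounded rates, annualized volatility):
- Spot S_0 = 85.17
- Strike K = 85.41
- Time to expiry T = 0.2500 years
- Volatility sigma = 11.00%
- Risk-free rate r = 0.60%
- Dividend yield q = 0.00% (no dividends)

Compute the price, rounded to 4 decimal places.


d1 = (ln(S/K) + (r - q + 0.5*sigma^2) * T) / (sigma * sqrt(T)) = 0.00361035
d2 = d1 - sigma * sqrt(T) = -0.05138965
exp(-rT) = 0.99850112; exp(-qT) = 1.00000000
P = K * exp(-rT) * N(-d2) - S_0 * exp(-qT) * N(-d1)
N(-d1) = 0.49855968; N(-d2) = 0.52049248
P = 85.4100 * 0.99850112 * 0.52049248 - 85.1700 * 1.00000000 * 0.49855968 = 1.9263

Answer: Price = 1.9263


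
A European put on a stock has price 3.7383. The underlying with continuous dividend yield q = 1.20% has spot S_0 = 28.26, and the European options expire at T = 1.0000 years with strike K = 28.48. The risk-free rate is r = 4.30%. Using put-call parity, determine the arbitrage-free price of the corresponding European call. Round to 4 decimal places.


Answer: Call price = 4.3799

Derivation:
Put-call parity: C - P = S_0 * exp(-qT) - K * exp(-rT).
S_0 * exp(-qT) = 28.2600 * 0.98807171 = 27.92290661
K * exp(-rT) = 28.4800 * 0.95791139 = 27.28131639
C = P + S*exp(-qT) - K*exp(-rT)
C = 3.7383 + 27.92290661 - 27.28131639 = 4.3799


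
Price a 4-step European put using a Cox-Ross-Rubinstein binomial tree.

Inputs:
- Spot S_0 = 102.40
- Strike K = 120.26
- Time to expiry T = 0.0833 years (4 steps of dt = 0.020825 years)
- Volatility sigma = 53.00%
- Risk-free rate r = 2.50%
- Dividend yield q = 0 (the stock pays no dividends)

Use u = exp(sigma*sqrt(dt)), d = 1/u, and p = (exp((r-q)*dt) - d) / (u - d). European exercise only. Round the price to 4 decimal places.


dt = T/N = 0.020825
u = exp(sigma*sqrt(dt)) = 1.079484; d = 1/u = 0.926368
p = (exp((r-q)*dt) - d) / (u - d) = 0.484289
Discount per step: exp(-r*dt) = 0.999480
Stock lattice S(k, i) with i counting down-moves:
  k=0: S(0,0) = 102.4000
  k=1: S(1,0) = 110.5392; S(1,1) = 94.8601
  k=2: S(2,0) = 119.3254; S(2,1) = 102.4000; S(2,2) = 87.8754
  k=3: S(3,0) = 128.8099; S(3,1) = 110.5392; S(3,2) = 94.8601; S(3,3) = 81.4049
  k=4: S(4,0) = 139.0483; S(4,1) = 119.3254; S(4,2) = 102.4000; S(4,3) = 87.8754; S(4,4) = 75.4109
Terminal payoffs V(N, i) = max(K - S_T, 0):
  V(4,0) = 0.000000; V(4,1) = 0.934634; V(4,2) = 17.860000; V(4,3) = 32.384636; V(4,4) = 44.849066
Backward induction: V(k, i) = exp(-r*dt) * [p * V(k+1, i) + (1-p) * V(k+1, i+1)].
  V(3,0) = exp(-r*dt) * [p*0.000000 + (1-p)*0.934634] = 0.481750
  V(3,1) = exp(-r*dt) * [p*0.934634 + (1-p)*17.860000] = 9.658193
  V(3,2) = exp(-r*dt) * [p*17.860000 + (1-p)*32.384636] = 25.337313
  V(3,3) = exp(-r*dt) * [p*32.384636 + (1-p)*44.849066] = 38.792472
  V(2,0) = exp(-r*dt) * [p*0.481750 + (1-p)*9.658193] = 5.211424
  V(2,1) = exp(-r*dt) * [p*9.658193 + (1-p)*25.337313] = 17.734844
  V(2,2) = exp(-r*dt) * [p*25.337313 + (1-p)*38.792472] = 32.259480
  V(1,0) = exp(-r*dt) * [p*5.211424 + (1-p)*17.734844] = 11.663810
  V(1,1) = exp(-r*dt) * [p*17.734844 + (1-p)*32.259480] = 25.212222
  V(0,0) = exp(-r*dt) * [p*11.663810 + (1-p)*25.212222] = 18.641161

Answer: Price = V(0,0) = 18.6412


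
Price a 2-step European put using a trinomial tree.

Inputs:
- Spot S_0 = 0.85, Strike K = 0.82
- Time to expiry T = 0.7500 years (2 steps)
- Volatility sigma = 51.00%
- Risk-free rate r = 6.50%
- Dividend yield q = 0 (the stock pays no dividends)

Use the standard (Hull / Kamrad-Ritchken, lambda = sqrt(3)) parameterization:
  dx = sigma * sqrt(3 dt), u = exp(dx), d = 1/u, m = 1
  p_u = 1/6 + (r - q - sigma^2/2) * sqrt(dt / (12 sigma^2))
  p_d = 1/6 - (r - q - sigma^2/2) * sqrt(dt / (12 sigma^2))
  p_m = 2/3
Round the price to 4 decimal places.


dt = T/N = 0.375000; dx = sigma*sqrt(3*dt) = 0.540937
u = exp(dx) = 1.717615; d = 1/u = 0.582203
p_u = 0.144119, p_m = 0.666667, p_d = 0.189214
Discount per step: exp(-r*dt) = 0.975920
Stock lattice S(k, j) with j the centered position index:
  k=0: S(0,+0) = 0.8500
  k=1: S(1,-1) = 0.4949; S(1,+0) = 0.8500; S(1,+1) = 1.4600
  k=2: S(2,-2) = 0.2881; S(2,-1) = 0.4949; S(2,+0) = 0.8500; S(2,+1) = 1.4600; S(2,+2) = 2.5077
Terminal payoffs V(N, j) = max(K - S_T, 0):
  V(2,-2) = 0.531884; V(2,-1) = 0.325128; V(2,+0) = 0.000000; V(2,+1) = 0.000000; V(2,+2) = 0.000000
Backward induction: V(k, j) = exp(-r*dt) * [p_u * V(k+1, j+1) + p_m * V(k+1, j) + p_d * V(k+1, j-1)]
  V(1,-1) = exp(-r*dt) * [p_u*0.000000 + p_m*0.325128 + p_d*0.531884] = 0.309749
  V(1,+0) = exp(-r*dt) * [p_u*0.000000 + p_m*0.000000 + p_d*0.325128] = 0.060037
  V(1,+1) = exp(-r*dt) * [p_u*0.000000 + p_m*0.000000 + p_d*0.000000] = 0.000000
  V(0,+0) = exp(-r*dt) * [p_u*0.000000 + p_m*0.060037 + p_d*0.309749] = 0.096259

Answer: Price = V(0,0) = 0.0963


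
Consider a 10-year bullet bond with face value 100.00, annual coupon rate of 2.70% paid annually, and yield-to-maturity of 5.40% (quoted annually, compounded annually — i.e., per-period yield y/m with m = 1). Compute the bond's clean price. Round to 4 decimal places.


Answer: Price = 79.5504

Derivation:
Coupon per period c = face * coupon_rate / m = 2.700000
Periods per year m = 1; per-period yield y/m = 0.054000
Number of cashflows N = 10
Cashflows (t years, CF_t, discount factor 1/(1+y/m)^(m*t), PV):
  t = 1.0000: CF_t = 2.700000, DF = 0.948767, PV = 2.561670
  t = 2.0000: CF_t = 2.700000, DF = 0.900158, PV = 2.430427
  t = 3.0000: CF_t = 2.700000, DF = 0.854040, PV = 2.305908
  t = 4.0000: CF_t = 2.700000, DF = 0.810285, PV = 2.187768
  t = 5.0000: CF_t = 2.700000, DF = 0.768771, PV = 2.075681
  t = 6.0000: CF_t = 2.700000, DF = 0.729384, PV = 1.969337
  t = 7.0000: CF_t = 2.700000, DF = 0.692015, PV = 1.868441
  t = 8.0000: CF_t = 2.700000, DF = 0.656561, PV = 1.772715
  t = 9.0000: CF_t = 2.700000, DF = 0.622923, PV = 1.681893
  t = 10.0000: CF_t = 102.700000, DF = 0.591009, PV = 60.696596
Price P = sum_t PV_t = 79.550436


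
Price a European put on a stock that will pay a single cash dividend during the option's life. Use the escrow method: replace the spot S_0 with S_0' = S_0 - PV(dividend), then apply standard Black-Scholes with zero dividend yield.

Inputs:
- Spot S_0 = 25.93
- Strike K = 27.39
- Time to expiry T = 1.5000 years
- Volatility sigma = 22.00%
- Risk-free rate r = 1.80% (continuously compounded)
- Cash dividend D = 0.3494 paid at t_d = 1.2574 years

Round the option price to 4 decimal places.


Answer: Price = 3.3679

Derivation:
PV(D) = D * exp(-r * t_d) = 0.3494 * 0.97762101 = 0.34158078
S_0' = S_0 - PV(D) = 25.9300 - 0.34158078 = 25.58841922
d1 = (ln(S_0'/K) + (r + sigma^2/2)*T) / (sigma*sqrt(T)) = -0.01758477
d2 = d1 - sigma*sqrt(T) = -0.28702864
exp(-rT) = 0.97336124
N(-d1) = 0.50701495; N(-d2) = 0.61295481
P = K * exp(-rT) * N(-d2) - S_0' * N(-d1) = 27.3900 * 0.97336124 * 0.61295481 - 25.58841922 * 0.50701495 = 3.3679
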